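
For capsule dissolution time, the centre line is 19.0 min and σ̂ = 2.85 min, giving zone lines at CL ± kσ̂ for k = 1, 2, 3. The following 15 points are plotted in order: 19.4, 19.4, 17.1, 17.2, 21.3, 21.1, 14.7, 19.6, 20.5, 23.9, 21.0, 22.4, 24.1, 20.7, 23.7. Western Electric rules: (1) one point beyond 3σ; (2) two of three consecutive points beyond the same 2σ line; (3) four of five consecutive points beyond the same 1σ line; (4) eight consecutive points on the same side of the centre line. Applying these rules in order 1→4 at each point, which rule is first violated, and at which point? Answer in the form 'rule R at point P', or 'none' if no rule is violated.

Zone of each point (C = within 1σ̂, B = 1σ̂–2σ̂, A = 2σ̂–3σ̂, * = beyond 3σ̂; sign = side of CL): 1:+C, 2:+C, 3:-C, 4:-C, 5:+C, 6:+C, 7:-B, 8:+C, 9:+C, 10:+B, 11:+C, 12:+B, 13:+B, 14:+C, 15:+B
Rule 4 (eight consecutive points on the same side of the centre line) is satisfied at point 15.

rule 4 at point 15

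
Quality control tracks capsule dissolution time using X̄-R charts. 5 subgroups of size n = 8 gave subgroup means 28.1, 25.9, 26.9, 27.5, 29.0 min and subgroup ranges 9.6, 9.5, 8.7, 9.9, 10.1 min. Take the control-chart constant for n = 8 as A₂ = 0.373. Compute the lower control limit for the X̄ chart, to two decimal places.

23.91

X̄̄ = (28.1 + 25.9 + 26.9 + 27.5 + 29.0) / 5 = 137.4000 / 5 = 27.4800
R̄ = (9.6 + 9.5 + 8.7 + 9.9 + 10.1) / 5 = 47.8000 / 5 = 9.5600
LCL = X̄̄ − A₂·R̄ = 27.4800 − 0.373 × 9.5600 = 23.9141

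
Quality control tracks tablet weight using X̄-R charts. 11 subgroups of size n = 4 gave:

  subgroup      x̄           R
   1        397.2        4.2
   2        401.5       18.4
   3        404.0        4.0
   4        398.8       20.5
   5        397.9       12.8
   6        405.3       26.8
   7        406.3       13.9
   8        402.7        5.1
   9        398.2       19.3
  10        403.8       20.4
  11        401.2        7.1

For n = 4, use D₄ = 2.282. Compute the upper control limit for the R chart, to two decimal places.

R̄ = (4.2 + 18.4 + 4.0 + 20.5 + 12.8 + 26.8 + 13.9 + 5.1 + 19.3 + 20.4 + 7.1) / 11 = 152.5000 / 11 = 13.8636
UCL_R = D₄·R̄ = 2.282 × 13.8636 = 31.6368

31.64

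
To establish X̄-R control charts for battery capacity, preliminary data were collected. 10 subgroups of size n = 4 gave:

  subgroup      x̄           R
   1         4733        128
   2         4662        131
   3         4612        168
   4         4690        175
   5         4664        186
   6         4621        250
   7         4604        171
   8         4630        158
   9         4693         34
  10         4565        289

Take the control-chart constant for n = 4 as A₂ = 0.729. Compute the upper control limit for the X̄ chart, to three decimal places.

X̄̄ = (4733 + 4662 + 4612 + 4690 + 4664 + 4621 + 4604 + 4630 + 4693 + 4565) / 10 = 46474.0000 / 10 = 4647.4000
R̄ = (128 + 131 + 168 + 175 + 186 + 250 + 171 + 158 + 34 + 289) / 10 = 1690.0000 / 10 = 169.0000
UCL = X̄̄ + A₂·R̄ = 4647.4000 + 0.729 × 169.0000 = 4770.6010

4770.601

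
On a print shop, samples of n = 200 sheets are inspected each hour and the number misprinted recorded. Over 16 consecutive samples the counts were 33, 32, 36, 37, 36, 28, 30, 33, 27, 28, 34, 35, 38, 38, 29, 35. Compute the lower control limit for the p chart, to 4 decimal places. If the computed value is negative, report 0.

0.0865

p̄ = Σdᵢ / (k·n) = 529 / (16 × 200) = 0.16531
LCL = p̄ − 3·√(p̄(1−p̄)/n) = 0.16531 − 3 × 0.02627 = 0.08651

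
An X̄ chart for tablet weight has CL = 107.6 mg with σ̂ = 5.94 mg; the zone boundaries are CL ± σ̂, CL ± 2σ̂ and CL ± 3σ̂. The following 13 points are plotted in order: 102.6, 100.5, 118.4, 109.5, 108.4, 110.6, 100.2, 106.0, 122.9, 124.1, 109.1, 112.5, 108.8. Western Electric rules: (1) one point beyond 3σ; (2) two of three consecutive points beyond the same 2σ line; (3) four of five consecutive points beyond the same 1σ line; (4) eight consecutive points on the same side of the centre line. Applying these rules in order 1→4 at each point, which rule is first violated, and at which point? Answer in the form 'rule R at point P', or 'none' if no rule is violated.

rule 2 at point 10

Zone of each point (C = within 1σ̂, B = 1σ̂–2σ̂, A = 2σ̂–3σ̂, * = beyond 3σ̂; sign = side of CL): 1:-C, 2:-B, 3:+B, 4:+C, 5:+C, 6:+C, 7:-B, 8:-C, 9:+A, 10:+A, 11:+C, 12:+C, 13:+C
Rule 2 (two of three consecutive points beyond the same 2σ limit) is satisfied at point 10.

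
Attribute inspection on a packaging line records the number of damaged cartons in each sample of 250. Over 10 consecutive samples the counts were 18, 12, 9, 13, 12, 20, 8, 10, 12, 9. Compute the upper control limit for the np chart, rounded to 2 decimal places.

22.56

p̄ = Σdᵢ / (k·n) = 123 / (10 × 250) = 0.04920
UCL = np̄ + 3·√(np̄(1−p̄)) = 12.3000 + 3 × √(12.3000×0.95080) = 12.3000 + 3 × 3.4198 = 22.5593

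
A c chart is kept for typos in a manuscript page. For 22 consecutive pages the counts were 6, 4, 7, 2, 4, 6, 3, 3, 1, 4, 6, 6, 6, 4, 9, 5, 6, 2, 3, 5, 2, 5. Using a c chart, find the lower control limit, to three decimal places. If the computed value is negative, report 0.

0.000

c̄ = (6 + 4 + 7 + 2 + 4 + 6 + 3 + 3 + 1 + 4 + 6 + 6 + 6 + 4 + 9 + 5 + 6 + 2 + 3 + 5 + 2 + 5) / 22 = 99 / 22 = 4.5000
LCL = c̄ − 3√c̄ = 4.5000 − 3 × 2.1213 = -1.8640 → 0 (cannot be negative)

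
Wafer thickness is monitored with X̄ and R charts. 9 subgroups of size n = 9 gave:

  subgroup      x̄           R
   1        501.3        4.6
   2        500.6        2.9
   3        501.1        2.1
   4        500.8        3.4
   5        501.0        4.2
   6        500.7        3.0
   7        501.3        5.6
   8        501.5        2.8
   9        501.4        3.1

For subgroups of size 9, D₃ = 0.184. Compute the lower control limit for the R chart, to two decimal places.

0.65

R̄ = (4.6 + 2.9 + 2.1 + 3.4 + 4.2 + 3.0 + 5.6 + 2.8 + 3.1) / 9 = 31.7000 / 9 = 3.5222
LCL_R = D₃·R̄ = 0.184 × 3.5222 = 0.6481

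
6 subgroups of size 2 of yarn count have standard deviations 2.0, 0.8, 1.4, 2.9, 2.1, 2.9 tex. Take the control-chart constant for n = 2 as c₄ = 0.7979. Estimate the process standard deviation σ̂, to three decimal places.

s̄ = (2.0 + 0.8 + 1.4 + 2.9 + 2.1 + 2.9) / 6 = 2.0167
σ̂ = s̄ / c₄ = 2.0167 / 0.7979 = 2.5275

2.527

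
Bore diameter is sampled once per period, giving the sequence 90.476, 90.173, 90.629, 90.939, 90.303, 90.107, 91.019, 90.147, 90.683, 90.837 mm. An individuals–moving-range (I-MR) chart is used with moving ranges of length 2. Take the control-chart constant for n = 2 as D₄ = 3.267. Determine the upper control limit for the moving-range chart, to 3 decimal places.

Moving ranges: 0.303, 0.456, 0.310, 0.636, 0.196, 0.912, 0.872, 0.536, 0.154; M̄R̄ = 4.3750 / 9 = 0.4861
UCL_MR = D₄·M̄R̄ = 3.267 × 0.4861 = 1.5881

1.588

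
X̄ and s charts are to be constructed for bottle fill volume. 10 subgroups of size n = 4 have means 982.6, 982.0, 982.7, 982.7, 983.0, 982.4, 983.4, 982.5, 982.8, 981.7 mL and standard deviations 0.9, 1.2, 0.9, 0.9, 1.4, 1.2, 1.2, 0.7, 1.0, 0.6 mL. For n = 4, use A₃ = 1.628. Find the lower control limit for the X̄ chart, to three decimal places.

980.952

X̄̄ = (982.6 + 982.0 + 982.7 + 982.7 + 983.0 + 982.4 + 983.4 + 982.5 + 982.8 + 981.7) / 10 = 982.5800
s̄ = (0.9 + 1.2 + 0.9 + 0.9 + 1.4 + 1.2 + 1.2 + 0.7 + 1.0 + 0.6) / 10 = 1.0000
LCL = X̄̄ − A₃·s̄ = 982.5800 − 1.628 × 1.0000 = 980.9520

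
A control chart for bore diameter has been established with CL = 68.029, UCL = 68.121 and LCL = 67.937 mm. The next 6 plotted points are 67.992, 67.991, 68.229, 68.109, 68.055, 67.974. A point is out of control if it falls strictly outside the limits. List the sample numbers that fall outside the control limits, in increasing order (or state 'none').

Compare each point to [67.937, 68.121]: sample 3 = 68.229 > UCL.

3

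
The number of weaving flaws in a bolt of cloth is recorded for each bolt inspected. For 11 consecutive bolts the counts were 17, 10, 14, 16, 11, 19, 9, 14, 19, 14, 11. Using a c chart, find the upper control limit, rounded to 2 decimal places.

25.22

c̄ = (17 + 10 + 14 + 16 + 11 + 19 + 9 + 14 + 19 + 14 + 11) / 11 = 154 / 11 = 14.0000
UCL = c̄ + 3√c̄ = 14.0000 + 3 × √14.0000 = 14.0000 + 3 × 3.7417 = 25.2250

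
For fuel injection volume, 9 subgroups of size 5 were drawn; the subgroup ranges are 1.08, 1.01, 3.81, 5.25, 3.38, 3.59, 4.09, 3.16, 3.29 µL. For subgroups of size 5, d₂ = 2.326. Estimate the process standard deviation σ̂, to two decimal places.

R̄ = (1.08 + 1.01 + 3.81 + 5.25 + 3.38 + 3.59 + 4.09 + 3.16 + 3.29) / 9 = 3.1844
σ̂ = R̄ / d₂ = 3.1844 / 2.326 = 1.3691

1.37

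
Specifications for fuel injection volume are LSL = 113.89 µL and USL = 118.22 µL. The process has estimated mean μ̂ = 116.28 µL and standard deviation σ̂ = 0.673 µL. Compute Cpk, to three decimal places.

0.961

Cpu = (USL − μ̂) / (3σ̂) = (118.22 − 116.28) / (3 × 0.673) = 0.9609; Cpl = (μ̂ − LSL) / (3σ̂) = (116.28 − 113.89) / (3 × 0.673) = 1.1838; Cpk = min(Cpu, Cpl) = 0.9609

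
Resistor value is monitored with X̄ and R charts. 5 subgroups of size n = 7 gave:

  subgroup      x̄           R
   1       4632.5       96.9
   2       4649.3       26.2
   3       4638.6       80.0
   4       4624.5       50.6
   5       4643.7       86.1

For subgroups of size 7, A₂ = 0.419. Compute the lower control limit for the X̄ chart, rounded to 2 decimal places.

X̄̄ = (4632.5 + 4649.3 + 4638.6 + 4624.5 + 4643.7) / 5 = 23188.6000 / 5 = 4637.7200
R̄ = (96.9 + 26.2 + 80.0 + 50.6 + 86.1) / 5 = 339.8000 / 5 = 67.9600
LCL = X̄̄ − A₂·R̄ = 4637.7200 − 0.419 × 67.9600 = 4609.2448

4609.24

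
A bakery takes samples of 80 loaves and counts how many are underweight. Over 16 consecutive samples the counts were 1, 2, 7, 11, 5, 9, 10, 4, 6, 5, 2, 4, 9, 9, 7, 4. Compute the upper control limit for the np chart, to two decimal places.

p̄ = Σdᵢ / (k·n) = 95 / (16 × 80) = 0.07422
UCL = np̄ + 3·√(np̄(1−p̄)) = 5.9375 + 3 × √(5.9375×0.92578) = 5.9375 + 3 × 2.3445 = 12.9711

12.97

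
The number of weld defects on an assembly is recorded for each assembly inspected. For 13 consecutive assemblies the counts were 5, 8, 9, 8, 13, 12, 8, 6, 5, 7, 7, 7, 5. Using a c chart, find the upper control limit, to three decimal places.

c̄ = (5 + 8 + 9 + 8 + 13 + 12 + 8 + 6 + 5 + 7 + 7 + 7 + 5) / 13 = 100 / 13 = 7.6923
UCL = c̄ + 3√c̄ = 7.6923 + 3 × √7.6923 = 7.6923 + 3 × 2.7735 = 16.0128

16.013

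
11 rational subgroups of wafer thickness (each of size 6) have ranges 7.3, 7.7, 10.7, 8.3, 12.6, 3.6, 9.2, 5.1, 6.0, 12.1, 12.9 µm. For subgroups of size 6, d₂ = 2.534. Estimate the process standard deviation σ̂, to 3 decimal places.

R̄ = (7.3 + 7.7 + 10.7 + 8.3 + 12.6 + 3.6 + 9.2 + 5.1 + 6.0 + 12.1 + 12.9) / 11 = 8.6818
σ̂ = R̄ / d₂ = 8.6818 / 2.534 = 3.4261

3.426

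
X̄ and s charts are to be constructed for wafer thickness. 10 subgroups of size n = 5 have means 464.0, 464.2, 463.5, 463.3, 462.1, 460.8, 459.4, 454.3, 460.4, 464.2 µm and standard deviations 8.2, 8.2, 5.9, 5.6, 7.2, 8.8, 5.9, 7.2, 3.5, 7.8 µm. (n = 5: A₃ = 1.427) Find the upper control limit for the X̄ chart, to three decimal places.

X̄̄ = (464.0 + 464.2 + 463.5 + 463.3 + 462.1 + 460.8 + 459.4 + 454.3 + 460.4 + 464.2) / 10 = 461.6200
s̄ = (8.2 + 8.2 + 5.9 + 5.6 + 7.2 + 8.8 + 5.9 + 7.2 + 3.5 + 7.8) / 10 = 6.8300
UCL = X̄̄ + A₃·s̄ = 461.6200 + 1.427 × 6.8300 = 471.3664

471.366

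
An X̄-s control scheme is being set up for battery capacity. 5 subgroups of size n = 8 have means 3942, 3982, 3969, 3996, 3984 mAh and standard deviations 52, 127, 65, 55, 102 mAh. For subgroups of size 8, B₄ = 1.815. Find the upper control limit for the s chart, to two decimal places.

145.56

s̄ = (52 + 127 + 65 + 55 + 102) / 5 = 80.2000
UCL_s = B₄·s̄ = 1.815 × 80.2000 = 145.5630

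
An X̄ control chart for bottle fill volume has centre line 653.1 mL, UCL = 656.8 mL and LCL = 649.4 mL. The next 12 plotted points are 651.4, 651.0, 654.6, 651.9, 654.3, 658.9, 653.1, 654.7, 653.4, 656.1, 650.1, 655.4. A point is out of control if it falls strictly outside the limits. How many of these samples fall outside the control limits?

Compare each point to [649.4, 656.8]: sample 6 = 658.9 > UCL.

1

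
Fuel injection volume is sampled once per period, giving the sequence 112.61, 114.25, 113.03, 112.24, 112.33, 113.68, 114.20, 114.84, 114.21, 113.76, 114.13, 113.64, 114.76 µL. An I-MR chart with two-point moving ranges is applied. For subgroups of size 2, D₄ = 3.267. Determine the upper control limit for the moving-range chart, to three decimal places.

2.535

Moving ranges: 1.64, 1.22, 0.79, 0.09, 1.35, 0.52, 0.64, 0.63, 0.45, 0.37, 0.49, 1.12; M̄R̄ = 9.3100 / 12 = 0.7758
UCL_MR = D₄·M̄R̄ = 3.267 × 0.7758 = 2.5346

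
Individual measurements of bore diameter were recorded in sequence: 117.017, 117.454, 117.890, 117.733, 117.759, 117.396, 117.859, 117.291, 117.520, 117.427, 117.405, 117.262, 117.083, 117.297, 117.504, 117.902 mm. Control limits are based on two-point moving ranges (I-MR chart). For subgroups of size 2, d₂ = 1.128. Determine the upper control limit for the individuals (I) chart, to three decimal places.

X̄ = (117.017 + 117.454 + 117.890 + 117.733 + 117.759 + 117.396 + 117.859 + 117.291 + 117.520 + 117.427 + 117.405 + 117.262 + 117.083 + 117.297 + 117.504 + 117.902) / 16 = 117.4874
Moving ranges: 0.437, 0.436, 0.157, 0.026, 0.363, 0.463, 0.568, 0.229, 0.093, 0.022, 0.143, 0.179, 0.214, 0.207, 0.398; M̄R̄ = 3.9350 / 15 = 0.2623
UCL = X̄ + 3·M̄R̄/d₂ = 117.4874 + 3 × 0.2623 / 1.128 = 118.1851

118.185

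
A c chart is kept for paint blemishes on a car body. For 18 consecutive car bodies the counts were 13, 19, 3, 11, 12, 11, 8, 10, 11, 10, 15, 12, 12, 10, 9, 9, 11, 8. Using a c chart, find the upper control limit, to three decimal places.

c̄ = (13 + 19 + 3 + 11 + 12 + 11 + 8 + 10 + 11 + 10 + 15 + 12 + 12 + 10 + 9 + 9 + 11 + 8) / 18 = 194 / 18 = 10.7778
UCL = c̄ + 3√c̄ = 10.7778 + 3 × √10.7778 = 10.7778 + 3 × 3.2830 = 20.6266

20.627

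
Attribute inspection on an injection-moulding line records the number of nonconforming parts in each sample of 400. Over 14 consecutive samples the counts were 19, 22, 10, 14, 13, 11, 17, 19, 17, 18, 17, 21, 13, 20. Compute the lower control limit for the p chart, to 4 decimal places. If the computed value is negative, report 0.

0.0114

p̄ = Σdᵢ / (k·n) = 231 / (14 × 400) = 0.04125
LCL = p̄ − 3·√(p̄(1−p̄)/n) = 0.04125 − 3 × 0.00994 = 0.01142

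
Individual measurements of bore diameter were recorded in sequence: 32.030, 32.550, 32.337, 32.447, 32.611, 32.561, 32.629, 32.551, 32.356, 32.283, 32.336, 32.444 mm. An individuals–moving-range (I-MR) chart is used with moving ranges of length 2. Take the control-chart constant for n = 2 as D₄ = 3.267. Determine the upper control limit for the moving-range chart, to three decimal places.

0.485

Moving ranges: 0.520, 0.213, 0.110, 0.164, 0.050, 0.068, 0.078, 0.195, 0.073, 0.053, 0.108; M̄R̄ = 1.6320 / 11 = 0.1484
UCL_MR = D₄·M̄R̄ = 3.267 × 0.1484 = 0.4847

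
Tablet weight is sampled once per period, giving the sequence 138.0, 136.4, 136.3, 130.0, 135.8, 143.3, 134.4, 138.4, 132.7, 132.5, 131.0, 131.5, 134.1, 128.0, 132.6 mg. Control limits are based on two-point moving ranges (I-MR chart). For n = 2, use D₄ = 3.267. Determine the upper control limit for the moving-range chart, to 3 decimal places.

12.928

Moving ranges: 1.6, 0.1, 6.3, 5.8, 7.5, 8.9, 4.0, 5.7, 0.2, 1.5, 0.5, 2.6, 6.1, 4.6; M̄R̄ = 55.4000 / 14 = 3.9571
UCL_MR = D₄·M̄R̄ = 3.267 × 3.9571 = 12.9280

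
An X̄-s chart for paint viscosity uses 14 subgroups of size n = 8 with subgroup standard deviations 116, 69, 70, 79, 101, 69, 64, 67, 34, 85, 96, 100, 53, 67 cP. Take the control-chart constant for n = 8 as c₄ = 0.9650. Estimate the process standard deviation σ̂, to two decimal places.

s̄ = (116 + 69 + 70 + 79 + 101 + 69 + 64 + 67 + 34 + 85 + 96 + 100 + 53 + 67) / 14 = 76.4286
σ̂ = s̄ / c₄ = 76.4286 / 0.9650 = 79.2006

79.20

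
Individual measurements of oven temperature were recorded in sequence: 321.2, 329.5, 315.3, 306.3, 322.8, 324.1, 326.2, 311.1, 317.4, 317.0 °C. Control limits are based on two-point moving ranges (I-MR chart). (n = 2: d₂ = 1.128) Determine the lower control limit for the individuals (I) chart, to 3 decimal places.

297.459

X̄ = (321.2 + 329.5 + 315.3 + 306.3 + 322.8 + 324.1 + 326.2 + 311.1 + 317.4 + 317.0) / 10 = 319.0900
Moving ranges: 8.3, 14.2, 9.0, 16.5, 1.3, 2.1, 15.1, 6.3, 0.4; M̄R̄ = 73.2000 / 9 = 8.1333
LCL = X̄ − 3·M̄R̄/d₂ = 319.0900 − 3 × 8.1333 / 1.128 = 297.4588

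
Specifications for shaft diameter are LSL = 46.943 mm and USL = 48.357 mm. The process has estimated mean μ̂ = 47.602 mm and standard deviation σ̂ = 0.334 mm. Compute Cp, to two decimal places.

Cp = (USL − LSL) / (6σ̂) = (48.357 − 46.943) / (6 × 0.334) = 1.4140 / 2.0040 = 0.7056

0.71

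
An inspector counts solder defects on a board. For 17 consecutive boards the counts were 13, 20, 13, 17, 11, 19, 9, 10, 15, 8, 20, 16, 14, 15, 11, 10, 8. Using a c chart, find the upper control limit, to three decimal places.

c̄ = (13 + 20 + 13 + 17 + 11 + 19 + 9 + 10 + 15 + 8 + 20 + 16 + 14 + 15 + 11 + 10 + 8) / 17 = 229 / 17 = 13.4706
UCL = c̄ + 3√c̄ = 13.4706 + 3 × √13.4706 = 13.4706 + 3 × 3.6702 = 24.4813

24.481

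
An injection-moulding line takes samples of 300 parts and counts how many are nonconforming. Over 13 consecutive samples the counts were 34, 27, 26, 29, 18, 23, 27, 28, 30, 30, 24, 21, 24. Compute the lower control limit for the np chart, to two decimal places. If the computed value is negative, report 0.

p̄ = Σdᵢ / (k·n) = 341 / (13 × 300) = 0.08744
LCL = np̄ − 3·√(np̄(1−p̄)) = 26.2308 − 3 × 4.8926 = 11.5531

11.55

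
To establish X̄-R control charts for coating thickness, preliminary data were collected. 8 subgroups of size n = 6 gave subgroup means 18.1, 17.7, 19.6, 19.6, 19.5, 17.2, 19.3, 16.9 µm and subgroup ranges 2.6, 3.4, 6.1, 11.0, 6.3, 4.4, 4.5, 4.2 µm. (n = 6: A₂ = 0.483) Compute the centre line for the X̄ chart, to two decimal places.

X̄̄ = (18.1 + 17.7 + 19.6 + 19.6 + 19.5 + 17.2 + 19.3 + 16.9) / 8 = 147.9000 / 8 = 18.4875
CL = X̄̄ = 18.4875

18.49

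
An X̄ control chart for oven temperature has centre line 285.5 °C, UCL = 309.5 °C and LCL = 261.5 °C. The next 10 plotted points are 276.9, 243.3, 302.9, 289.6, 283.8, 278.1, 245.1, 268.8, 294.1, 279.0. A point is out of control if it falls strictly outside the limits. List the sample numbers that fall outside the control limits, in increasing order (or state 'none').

Compare each point to [261.5, 309.5]: sample 2 = 243.3 < LCL; sample 7 = 245.1 < LCL.

2, 7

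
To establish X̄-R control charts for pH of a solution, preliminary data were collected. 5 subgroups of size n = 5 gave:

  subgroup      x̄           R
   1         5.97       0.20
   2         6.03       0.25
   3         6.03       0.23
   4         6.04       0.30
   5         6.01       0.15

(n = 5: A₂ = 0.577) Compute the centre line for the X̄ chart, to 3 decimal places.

X̄̄ = (5.97 + 6.03 + 6.03 + 6.04 + 6.01) / 5 = 30.0800 / 5 = 6.0160
CL = X̄̄ = 6.0160

6.016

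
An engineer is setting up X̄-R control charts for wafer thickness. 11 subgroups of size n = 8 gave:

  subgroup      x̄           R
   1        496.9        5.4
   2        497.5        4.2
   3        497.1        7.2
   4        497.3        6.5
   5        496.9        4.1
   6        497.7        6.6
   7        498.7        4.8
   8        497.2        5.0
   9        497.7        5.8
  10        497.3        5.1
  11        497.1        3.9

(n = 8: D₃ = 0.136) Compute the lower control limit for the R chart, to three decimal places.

0.725

R̄ = (5.4 + 4.2 + 7.2 + 6.5 + 4.1 + 6.6 + 4.8 + 5.0 + 5.8 + 5.1 + 3.9) / 11 = 58.6000 / 11 = 5.3273
LCL_R = D₃·R̄ = 0.136 × 5.3273 = 0.7245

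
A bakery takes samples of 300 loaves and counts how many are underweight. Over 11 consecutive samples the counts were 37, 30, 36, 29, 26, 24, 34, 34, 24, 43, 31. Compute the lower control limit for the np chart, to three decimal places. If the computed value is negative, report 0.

15.677

p̄ = Σdᵢ / (k·n) = 348 / (11 × 300) = 0.10545
LCL = np̄ − 3·√(np̄(1−p̄)) = 31.6364 − 3 × 5.3198 = 15.6770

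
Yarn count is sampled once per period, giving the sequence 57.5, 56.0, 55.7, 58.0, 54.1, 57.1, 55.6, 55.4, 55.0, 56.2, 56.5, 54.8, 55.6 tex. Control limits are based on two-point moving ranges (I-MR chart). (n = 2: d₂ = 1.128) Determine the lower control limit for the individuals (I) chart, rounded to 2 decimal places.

X̄ = (57.5 + 56.0 + 55.7 + 58.0 + 54.1 + 57.1 + 55.6 + 55.4 + 55.0 + 56.2 + 56.5 + 54.8 + 55.6) / 13 = 55.9615
Moving ranges: 1.5, 0.3, 2.3, 3.9, 3.0, 1.5, 0.2, 0.4, 1.2, 0.3, 1.7, 0.8; M̄R̄ = 17.1000 / 12 = 1.4250
LCL = X̄ − 3·M̄R̄/d₂ = 55.9615 − 3 × 1.4250 / 1.128 = 52.1716

52.17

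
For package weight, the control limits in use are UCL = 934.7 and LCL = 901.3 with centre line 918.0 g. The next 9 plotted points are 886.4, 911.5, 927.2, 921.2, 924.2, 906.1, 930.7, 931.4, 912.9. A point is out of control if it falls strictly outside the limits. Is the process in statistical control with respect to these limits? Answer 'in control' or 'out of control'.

out of control

Compare each point to [901.3, 934.7]: sample 1 = 886.4 < LCL.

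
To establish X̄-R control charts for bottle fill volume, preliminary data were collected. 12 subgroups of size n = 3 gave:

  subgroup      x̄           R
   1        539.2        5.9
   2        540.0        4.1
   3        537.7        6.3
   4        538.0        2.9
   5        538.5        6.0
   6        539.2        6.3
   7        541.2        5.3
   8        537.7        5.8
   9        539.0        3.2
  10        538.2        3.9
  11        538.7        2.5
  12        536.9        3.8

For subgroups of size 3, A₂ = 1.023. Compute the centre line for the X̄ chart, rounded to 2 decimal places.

X̄̄ = (539.2 + 540.0 + 537.7 + 538.0 + 538.5 + 539.2 + 541.2 + 537.7 + 539.0 + 538.2 + 538.7 + 536.9) / 12 = 6464.3000 / 12 = 538.6917
CL = X̄̄ = 538.6917

538.69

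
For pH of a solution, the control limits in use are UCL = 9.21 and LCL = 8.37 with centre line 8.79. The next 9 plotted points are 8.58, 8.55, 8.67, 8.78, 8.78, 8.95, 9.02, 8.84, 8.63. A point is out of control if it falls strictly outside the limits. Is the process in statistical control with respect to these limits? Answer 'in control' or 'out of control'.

in control

All 9 points lie within [8.37, 9.21].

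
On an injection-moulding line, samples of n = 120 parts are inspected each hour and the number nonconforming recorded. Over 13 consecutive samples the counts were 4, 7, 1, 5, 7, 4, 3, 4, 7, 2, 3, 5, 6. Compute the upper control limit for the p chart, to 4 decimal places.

p̄ = Σdᵢ / (k·n) = 58 / (13 × 120) = 0.03718
UCL = p̄ + 3·√(p̄(1−p̄)/n) = 0.03718 + 3 × √(0.03718×0.96282/120) = 0.03718 + 3 × 0.01727 = 0.08899

0.0890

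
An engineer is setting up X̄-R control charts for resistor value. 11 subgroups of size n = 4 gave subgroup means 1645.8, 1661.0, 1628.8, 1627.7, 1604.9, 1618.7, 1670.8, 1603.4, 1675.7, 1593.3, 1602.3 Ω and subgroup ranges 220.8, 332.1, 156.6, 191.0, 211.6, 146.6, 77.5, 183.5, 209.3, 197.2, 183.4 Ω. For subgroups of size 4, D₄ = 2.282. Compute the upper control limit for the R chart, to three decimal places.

437.646

R̄ = (220.8 + 332.1 + 156.6 + 191.0 + 211.6 + 146.6 + 77.5 + 183.5 + 209.3 + 197.2 + 183.4) / 11 = 2109.6000 / 11 = 191.7818
UCL_R = D₄·R̄ = 2.282 × 191.7818 = 437.6461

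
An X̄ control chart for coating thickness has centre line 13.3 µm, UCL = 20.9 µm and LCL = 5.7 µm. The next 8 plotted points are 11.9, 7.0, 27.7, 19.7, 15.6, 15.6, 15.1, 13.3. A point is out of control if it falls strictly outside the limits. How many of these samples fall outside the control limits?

1

Compare each point to [5.7, 20.9]: sample 3 = 27.7 > UCL.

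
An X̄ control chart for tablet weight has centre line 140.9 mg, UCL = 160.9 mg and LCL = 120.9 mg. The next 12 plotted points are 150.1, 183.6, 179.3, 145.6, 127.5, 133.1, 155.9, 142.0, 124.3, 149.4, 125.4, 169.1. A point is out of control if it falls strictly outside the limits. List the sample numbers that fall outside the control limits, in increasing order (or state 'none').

2, 3, 12

Compare each point to [120.9, 160.9]: sample 2 = 183.6 > UCL; sample 3 = 179.3 > UCL; sample 12 = 169.1 > UCL.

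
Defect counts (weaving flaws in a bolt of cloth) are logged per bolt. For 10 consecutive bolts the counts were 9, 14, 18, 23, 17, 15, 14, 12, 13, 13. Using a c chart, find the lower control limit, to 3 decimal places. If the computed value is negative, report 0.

3.259

c̄ = (9 + 14 + 18 + 23 + 17 + 15 + 14 + 12 + 13 + 13) / 10 = 148 / 10 = 14.8000
LCL = c̄ − 3√c̄ = 14.8000 − 3 × 3.8471 = 3.2588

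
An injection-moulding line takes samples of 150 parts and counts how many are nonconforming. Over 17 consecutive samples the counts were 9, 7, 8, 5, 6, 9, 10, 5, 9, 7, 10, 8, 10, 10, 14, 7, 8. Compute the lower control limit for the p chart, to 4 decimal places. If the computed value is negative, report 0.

p̄ = Σdᵢ / (k·n) = 142 / (17 × 150) = 0.05569
LCL = p̄ − 3·√(p̄(1−p̄)/n) = 0.05569 − 3 × 0.01872 = -0.00048 → 0 (negative, so LCL = 0)

0.0000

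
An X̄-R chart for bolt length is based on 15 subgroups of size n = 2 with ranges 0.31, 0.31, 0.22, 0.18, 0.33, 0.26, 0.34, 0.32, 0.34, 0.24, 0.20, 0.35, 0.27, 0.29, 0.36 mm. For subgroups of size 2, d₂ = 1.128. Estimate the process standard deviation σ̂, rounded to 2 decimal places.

R̄ = (0.31 + 0.31 + 0.22 + 0.18 + 0.33 + 0.26 + 0.34 + 0.32 + 0.34 + 0.24 + 0.20 + 0.35 + 0.27 + 0.29 + 0.36) / 15 = 0.2880
σ̂ = R̄ / d₂ = 0.2880 / 1.128 = 0.2553

0.26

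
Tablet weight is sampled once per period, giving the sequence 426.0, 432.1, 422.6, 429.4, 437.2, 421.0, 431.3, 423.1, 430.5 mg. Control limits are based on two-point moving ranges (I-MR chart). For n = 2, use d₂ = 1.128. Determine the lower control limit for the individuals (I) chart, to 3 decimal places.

404.097

X̄ = (426.0 + 432.1 + 422.6 + 429.4 + 437.2 + 421.0 + 431.3 + 423.1 + 430.5) / 9 = 428.1333
Moving ranges: 6.1, 9.5, 6.8, 7.8, 16.2, 10.3, 8.2, 7.4; M̄R̄ = 72.3000 / 8 = 9.0375
LCL = X̄ − 3·M̄R̄/d₂ = 428.1333 − 3 × 9.0375 / 1.128 = 404.0974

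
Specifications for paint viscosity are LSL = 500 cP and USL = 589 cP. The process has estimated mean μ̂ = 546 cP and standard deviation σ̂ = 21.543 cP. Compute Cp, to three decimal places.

Cp = (USL − LSL) / (6σ̂) = (589 − 500) / (6 × 21.543) = 89.0000 / 129.2580 = 0.6885

0.689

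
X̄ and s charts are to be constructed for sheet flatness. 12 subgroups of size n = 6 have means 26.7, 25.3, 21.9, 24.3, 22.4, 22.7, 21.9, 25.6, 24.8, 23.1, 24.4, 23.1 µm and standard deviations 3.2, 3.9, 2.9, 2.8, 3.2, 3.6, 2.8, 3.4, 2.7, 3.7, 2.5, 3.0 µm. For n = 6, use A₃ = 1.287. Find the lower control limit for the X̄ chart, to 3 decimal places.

19.807

X̄̄ = (26.7 + 25.3 + 21.9 + 24.3 + 22.4 + 22.7 + 21.9 + 25.6 + 24.8 + 23.1 + 24.4 + 23.1) / 12 = 23.8500
s̄ = (3.2 + 3.9 + 2.9 + 2.8 + 3.2 + 3.6 + 2.8 + 3.4 + 2.7 + 3.7 + 2.5 + 3.0) / 12 = 3.1417
LCL = X̄̄ − A₃·s̄ = 23.8500 − 1.287 × 3.1417 = 19.8067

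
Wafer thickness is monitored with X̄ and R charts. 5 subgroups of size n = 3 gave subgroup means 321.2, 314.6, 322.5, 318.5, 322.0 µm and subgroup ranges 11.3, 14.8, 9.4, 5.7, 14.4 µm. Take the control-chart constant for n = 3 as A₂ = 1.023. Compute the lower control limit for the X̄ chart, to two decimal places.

308.38

X̄̄ = (321.2 + 314.6 + 322.5 + 318.5 + 322.0) / 5 = 1598.8000 / 5 = 319.7600
R̄ = (11.3 + 14.8 + 9.4 + 5.7 + 14.4) / 5 = 55.6000 / 5 = 11.1200
LCL = X̄̄ − A₂·R̄ = 319.7600 − 1.023 × 11.1200 = 308.3842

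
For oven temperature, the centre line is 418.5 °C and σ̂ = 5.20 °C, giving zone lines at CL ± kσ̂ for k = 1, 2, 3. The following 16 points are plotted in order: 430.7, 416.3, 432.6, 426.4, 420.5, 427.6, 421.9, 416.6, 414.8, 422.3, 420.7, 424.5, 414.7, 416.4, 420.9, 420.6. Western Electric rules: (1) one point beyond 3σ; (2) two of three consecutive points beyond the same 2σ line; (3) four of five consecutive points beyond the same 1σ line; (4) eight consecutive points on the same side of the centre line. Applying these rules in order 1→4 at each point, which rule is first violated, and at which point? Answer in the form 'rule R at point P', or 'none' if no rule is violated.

Zone of each point (C = within 1σ̂, B = 1σ̂–2σ̂, A = 2σ̂–3σ̂, * = beyond 3σ̂; sign = side of CL): 1:+A, 2:-C, 3:+A, 4:+B, 5:+C, 6:+B, 7:+C, 8:-C, 9:-C, 10:+C, 11:+C, 12:+B, 13:-C, 14:-C, 15:+C, 16:+C
Rule 2 (two of three consecutive points beyond the same 2σ limit) is satisfied at point 3.

rule 2 at point 3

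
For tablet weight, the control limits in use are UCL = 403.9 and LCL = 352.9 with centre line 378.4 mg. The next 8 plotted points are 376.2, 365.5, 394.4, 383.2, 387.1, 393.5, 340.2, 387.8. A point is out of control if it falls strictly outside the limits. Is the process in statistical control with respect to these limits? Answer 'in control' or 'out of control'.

Compare each point to [352.9, 403.9]: sample 7 = 340.2 < LCL.

out of control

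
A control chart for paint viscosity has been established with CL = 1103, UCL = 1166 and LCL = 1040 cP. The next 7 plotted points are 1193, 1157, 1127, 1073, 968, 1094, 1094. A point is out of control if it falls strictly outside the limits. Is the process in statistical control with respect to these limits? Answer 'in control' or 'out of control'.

Compare each point to [1040, 1166]: sample 1 = 1193 > UCL; sample 5 = 968 < LCL.

out of control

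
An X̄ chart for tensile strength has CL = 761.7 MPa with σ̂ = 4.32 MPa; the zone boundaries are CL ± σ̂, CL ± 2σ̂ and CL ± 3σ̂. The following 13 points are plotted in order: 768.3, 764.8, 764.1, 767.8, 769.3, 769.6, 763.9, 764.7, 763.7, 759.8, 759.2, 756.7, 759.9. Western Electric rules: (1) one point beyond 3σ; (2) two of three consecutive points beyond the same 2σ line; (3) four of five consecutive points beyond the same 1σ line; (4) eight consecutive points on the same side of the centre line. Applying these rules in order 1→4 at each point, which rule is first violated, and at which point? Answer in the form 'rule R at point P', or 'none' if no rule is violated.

rule 4 at point 8

Zone of each point (C = within 1σ̂, B = 1σ̂–2σ̂, A = 2σ̂–3σ̂, * = beyond 3σ̂; sign = side of CL): 1:+B, 2:+C, 3:+C, 4:+B, 5:+B, 6:+B, 7:+C, 8:+C, 9:+C, 10:-C, 11:-C, 12:-B, 13:-C
Rule 4 (eight consecutive points on the same side of the centre line) is satisfied at point 8.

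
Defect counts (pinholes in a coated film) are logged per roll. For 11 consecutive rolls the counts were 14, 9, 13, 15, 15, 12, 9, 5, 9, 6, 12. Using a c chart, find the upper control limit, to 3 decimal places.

c̄ = (14 + 9 + 13 + 15 + 15 + 12 + 9 + 5 + 9 + 6 + 12) / 11 = 119 / 11 = 10.8182
UCL = c̄ + 3√c̄ = 10.8182 + 3 × √10.8182 = 10.8182 + 3 × 3.2891 = 20.6855

20.685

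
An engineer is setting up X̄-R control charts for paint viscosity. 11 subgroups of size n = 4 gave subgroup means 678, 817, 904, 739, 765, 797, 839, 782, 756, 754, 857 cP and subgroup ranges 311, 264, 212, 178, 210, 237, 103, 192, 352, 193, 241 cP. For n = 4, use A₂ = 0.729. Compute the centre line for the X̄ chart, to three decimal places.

X̄̄ = (678 + 817 + 904 + 739 + 765 + 797 + 839 + 782 + 756 + 754 + 857) / 11 = 8688.0000 / 11 = 789.8182
CL = X̄̄ = 789.8182

789.818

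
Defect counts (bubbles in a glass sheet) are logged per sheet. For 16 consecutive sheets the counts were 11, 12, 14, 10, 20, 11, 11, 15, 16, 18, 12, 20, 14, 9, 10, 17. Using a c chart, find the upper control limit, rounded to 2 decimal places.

24.87

c̄ = (11 + 12 + 14 + 10 + 20 + 11 + 11 + 15 + 16 + 18 + 12 + 20 + 14 + 9 + 10 + 17) / 16 = 220 / 16 = 13.7500
UCL = c̄ + 3√c̄ = 13.7500 + 3 × √13.7500 = 13.7500 + 3 × 3.7081 = 24.8743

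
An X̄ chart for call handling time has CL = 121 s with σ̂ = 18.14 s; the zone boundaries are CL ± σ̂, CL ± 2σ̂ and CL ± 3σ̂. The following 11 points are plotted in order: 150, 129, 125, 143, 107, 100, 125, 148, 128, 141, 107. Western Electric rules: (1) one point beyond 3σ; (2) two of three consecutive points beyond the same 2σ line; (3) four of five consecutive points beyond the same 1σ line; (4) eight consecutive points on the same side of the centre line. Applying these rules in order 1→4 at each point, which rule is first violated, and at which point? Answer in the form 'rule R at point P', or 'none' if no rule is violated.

Zone of each point (C = within 1σ̂, B = 1σ̂–2σ̂, A = 2σ̂–3σ̂, * = beyond 3σ̂; sign = side of CL): 1:+B, 2:+C, 3:+C, 4:+B, 5:-C, 6:-B, 7:+C, 8:+B, 9:+C, 10:+B, 11:-C
No rule fires across all 11 points.

none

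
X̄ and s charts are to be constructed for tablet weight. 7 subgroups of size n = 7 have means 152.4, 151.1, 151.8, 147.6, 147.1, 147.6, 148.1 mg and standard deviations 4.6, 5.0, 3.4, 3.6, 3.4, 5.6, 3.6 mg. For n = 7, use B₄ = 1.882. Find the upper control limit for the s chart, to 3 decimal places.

s̄ = (4.6 + 5.0 + 3.4 + 3.6 + 3.4 + 5.6 + 3.6) / 7 = 4.1714
UCL_s = B₄·s̄ = 1.882 × 4.1714 = 7.8506

7.851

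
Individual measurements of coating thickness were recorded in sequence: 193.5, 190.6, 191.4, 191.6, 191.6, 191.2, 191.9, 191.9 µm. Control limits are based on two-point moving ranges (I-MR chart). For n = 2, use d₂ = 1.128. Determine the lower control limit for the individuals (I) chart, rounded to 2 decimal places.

189.81

X̄ = (193.5 + 190.6 + 191.4 + 191.6 + 191.6 + 191.2 + 191.9 + 191.9) / 8 = 191.7125
Moving ranges: 2.9, 0.8, 0.2, 0.0, 0.4, 0.7, 0.0; M̄R̄ = 5.0000 / 7 = 0.7143
LCL = X̄ − 3·M̄R̄/d₂ = 191.7125 − 3 × 0.7143 / 1.128 = 189.8128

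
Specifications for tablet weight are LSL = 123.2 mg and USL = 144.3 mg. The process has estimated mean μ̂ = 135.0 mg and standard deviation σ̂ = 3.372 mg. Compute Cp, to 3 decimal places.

1.043

Cp = (USL − LSL) / (6σ̂) = (144.3 − 123.2) / (6 × 3.372) = 21.1000 / 20.2320 = 1.0429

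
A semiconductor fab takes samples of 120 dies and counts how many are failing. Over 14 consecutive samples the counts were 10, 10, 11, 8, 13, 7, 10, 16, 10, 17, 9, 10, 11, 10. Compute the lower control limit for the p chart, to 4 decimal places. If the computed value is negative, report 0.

p̄ = Σdᵢ / (k·n) = 152 / (14 × 120) = 0.09048
LCL = p̄ − 3·√(p̄(1−p̄)/n) = 0.09048 − 3 × 0.02619 = 0.01192

0.0119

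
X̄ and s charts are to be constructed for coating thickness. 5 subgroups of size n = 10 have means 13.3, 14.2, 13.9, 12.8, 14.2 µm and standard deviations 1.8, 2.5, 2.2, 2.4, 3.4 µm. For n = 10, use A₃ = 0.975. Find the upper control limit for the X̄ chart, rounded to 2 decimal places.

16.08

X̄̄ = (13.3 + 14.2 + 13.9 + 12.8 + 14.2) / 5 = 13.6800
s̄ = (1.8 + 2.5 + 2.2 + 2.4 + 3.4) / 5 = 2.4600
UCL = X̄̄ + A₃·s̄ = 13.6800 + 0.975 × 2.4600 = 16.0785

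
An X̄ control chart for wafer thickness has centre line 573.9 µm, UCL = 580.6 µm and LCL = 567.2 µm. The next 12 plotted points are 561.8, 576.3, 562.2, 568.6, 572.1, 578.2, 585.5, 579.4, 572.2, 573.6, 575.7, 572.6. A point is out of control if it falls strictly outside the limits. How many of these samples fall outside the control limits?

3

Compare each point to [567.2, 580.6]: sample 1 = 561.8 < LCL; sample 3 = 562.2 < LCL; sample 7 = 585.5 > UCL.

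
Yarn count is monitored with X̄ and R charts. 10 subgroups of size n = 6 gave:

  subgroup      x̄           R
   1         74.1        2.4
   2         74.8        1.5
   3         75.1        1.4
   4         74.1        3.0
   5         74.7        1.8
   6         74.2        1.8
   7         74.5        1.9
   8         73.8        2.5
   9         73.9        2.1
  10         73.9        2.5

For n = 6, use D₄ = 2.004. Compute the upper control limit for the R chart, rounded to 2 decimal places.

R̄ = (2.4 + 1.5 + 1.4 + 3.0 + 1.8 + 1.8 + 1.9 + 2.5 + 2.1 + 2.5) / 10 = 20.9000 / 10 = 2.0900
UCL_R = D₄·R̄ = 2.004 × 2.0900 = 4.1884

4.19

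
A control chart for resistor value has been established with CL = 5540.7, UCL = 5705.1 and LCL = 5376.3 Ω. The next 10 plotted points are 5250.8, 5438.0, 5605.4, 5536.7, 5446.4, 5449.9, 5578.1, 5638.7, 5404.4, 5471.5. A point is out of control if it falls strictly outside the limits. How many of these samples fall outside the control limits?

Compare each point to [5376.3, 5705.1]: sample 1 = 5250.8 < LCL.

1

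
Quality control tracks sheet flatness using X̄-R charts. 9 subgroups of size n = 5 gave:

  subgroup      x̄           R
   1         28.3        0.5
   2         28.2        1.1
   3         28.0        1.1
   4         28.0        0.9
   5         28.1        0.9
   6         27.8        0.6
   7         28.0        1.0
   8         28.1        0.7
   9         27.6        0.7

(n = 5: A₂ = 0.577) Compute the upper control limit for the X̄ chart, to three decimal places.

28.492

X̄̄ = (28.3 + 28.2 + 28.0 + 28.0 + 28.1 + 27.8 + 28.0 + 28.1 + 27.6) / 9 = 252.1000 / 9 = 28.0111
R̄ = (0.5 + 1.1 + 1.1 + 0.9 + 0.9 + 0.6 + 1.0 + 0.7 + 0.7) / 9 = 7.5000 / 9 = 0.8333
UCL = X̄̄ + A₂·R̄ = 28.0111 + 0.577 × 0.8333 = 28.4919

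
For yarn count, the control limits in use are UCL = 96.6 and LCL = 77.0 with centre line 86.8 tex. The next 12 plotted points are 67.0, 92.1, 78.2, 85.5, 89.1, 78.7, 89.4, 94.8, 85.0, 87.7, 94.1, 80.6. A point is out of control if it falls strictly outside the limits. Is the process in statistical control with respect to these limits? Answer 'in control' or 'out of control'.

Compare each point to [77.0, 96.6]: sample 1 = 67.0 < LCL.

out of control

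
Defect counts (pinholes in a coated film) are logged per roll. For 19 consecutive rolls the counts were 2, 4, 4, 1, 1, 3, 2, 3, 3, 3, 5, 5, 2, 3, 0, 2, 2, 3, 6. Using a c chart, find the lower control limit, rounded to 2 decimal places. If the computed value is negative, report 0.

c̄ = (2 + 4 + 4 + 1 + 1 + 3 + 2 + 3 + 3 + 3 + 5 + 5 + 2 + 3 + 0 + 2 + 2 + 3 + 6) / 19 = 54 / 19 = 2.8421
LCL = c̄ − 3√c̄ = 2.8421 − 3 × 1.6859 = -2.2155 → 0 (cannot be negative)

0.00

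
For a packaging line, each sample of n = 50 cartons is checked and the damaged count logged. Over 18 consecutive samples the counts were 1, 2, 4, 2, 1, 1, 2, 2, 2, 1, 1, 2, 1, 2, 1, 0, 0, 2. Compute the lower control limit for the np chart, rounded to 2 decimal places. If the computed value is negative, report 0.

0.00

p̄ = Σdᵢ / (k·n) = 27 / (18 × 50) = 0.03000
LCL = np̄ − 3·√(np̄(1−p̄)) = 1.5000 − 3 × 1.2062 = -2.1187 → 0 (negative, so LCL = 0)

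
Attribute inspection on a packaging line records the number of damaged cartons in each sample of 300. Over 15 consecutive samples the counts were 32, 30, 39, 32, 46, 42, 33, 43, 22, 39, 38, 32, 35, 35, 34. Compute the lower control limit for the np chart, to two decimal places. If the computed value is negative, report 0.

18.69

p̄ = Σdᵢ / (k·n) = 532 / (15 × 300) = 0.11822
LCL = np̄ − 3·√(np̄(1−p̄)) = 35.4667 − 3 × 5.5923 = 18.6898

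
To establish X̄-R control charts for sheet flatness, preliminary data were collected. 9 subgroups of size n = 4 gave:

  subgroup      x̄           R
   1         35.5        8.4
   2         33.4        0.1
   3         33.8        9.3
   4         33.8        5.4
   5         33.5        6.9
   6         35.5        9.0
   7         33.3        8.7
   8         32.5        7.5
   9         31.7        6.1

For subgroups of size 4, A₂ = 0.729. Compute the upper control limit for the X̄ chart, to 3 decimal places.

38.640

X̄̄ = (35.5 + 33.4 + 33.8 + 33.8 + 33.5 + 35.5 + 33.3 + 32.5 + 31.7) / 9 = 303.0000 / 9 = 33.6667
R̄ = (8.4 + 0.1 + 9.3 + 5.4 + 6.9 + 9.0 + 8.7 + 7.5 + 6.1) / 9 = 61.4000 / 9 = 6.8222
UCL = X̄̄ + A₂·R̄ = 33.6667 + 0.729 × 6.8222 = 38.6401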